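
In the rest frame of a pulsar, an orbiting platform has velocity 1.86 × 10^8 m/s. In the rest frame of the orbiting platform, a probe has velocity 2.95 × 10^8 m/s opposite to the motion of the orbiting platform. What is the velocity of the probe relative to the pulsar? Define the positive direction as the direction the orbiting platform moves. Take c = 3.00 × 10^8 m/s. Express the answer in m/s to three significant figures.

-2.79 × 10^8 m/s

In units of c (dividing by 3.00 × 10^8 m/s): v = 0.620, u' = -0.983.
u = (u' + v)/(1 + u'v/c²):
u = (-0.983 + 0.620) / (1 + (-0.983)·0.620) = -0.3633/0.3903 = -0.9308
Converting back: u = -0.9308 × 3.00 × 10^8 m/s.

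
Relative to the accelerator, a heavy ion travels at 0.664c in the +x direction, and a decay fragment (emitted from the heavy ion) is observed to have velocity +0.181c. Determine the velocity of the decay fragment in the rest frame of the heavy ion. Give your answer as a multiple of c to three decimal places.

-0.549c

Invert the composition law: u' = (u − v)/(1 − uv/c²).
u' = (0.181 − 0.664) / (1 − (0.181)(0.664)) = -0.4830/0.8798 = -0.5490.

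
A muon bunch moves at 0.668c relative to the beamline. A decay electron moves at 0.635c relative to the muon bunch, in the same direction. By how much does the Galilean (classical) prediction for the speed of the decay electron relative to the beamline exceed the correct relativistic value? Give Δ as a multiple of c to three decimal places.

Galilean: u_cl = 0.635 + 0.668 = 1.3030.
Relativistic: u_rel = (0.635 + 0.668) / (1 + 0.635·0.668) = 1.3030/1.4242 = 0.9149.
Δ = 1.3030 − 0.9149 = 0.3881.
(The classical prediction exceeds c; the relativistic result does not.)

Δ = 0.388c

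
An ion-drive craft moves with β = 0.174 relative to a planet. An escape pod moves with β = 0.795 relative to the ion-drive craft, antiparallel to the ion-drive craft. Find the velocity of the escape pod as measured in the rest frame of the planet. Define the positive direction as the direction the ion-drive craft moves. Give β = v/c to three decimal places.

With v = 0.174 and u' = -0.795 (in units of c),
u = (u' + v)/(1 + u'v/c²):
u = (-0.795 + 0.174) / (1 + (-0.795)·0.174) = -0.6210/0.8617 = -0.7207

β = -0.721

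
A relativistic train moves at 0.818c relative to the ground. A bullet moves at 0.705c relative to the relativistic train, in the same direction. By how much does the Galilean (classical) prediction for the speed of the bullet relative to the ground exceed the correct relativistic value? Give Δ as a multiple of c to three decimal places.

Galilean: u_cl = 0.705 + 0.818 = 1.5230.
Relativistic: u_rel = (0.705 + 0.818) / (1 + 0.705·0.818) = 1.5230/1.5767 = 0.9659.
Δ = 1.5230 − 0.9659 = 0.5571.
(The classical prediction exceeds c; the relativistic result does not.)

Δ = 0.557c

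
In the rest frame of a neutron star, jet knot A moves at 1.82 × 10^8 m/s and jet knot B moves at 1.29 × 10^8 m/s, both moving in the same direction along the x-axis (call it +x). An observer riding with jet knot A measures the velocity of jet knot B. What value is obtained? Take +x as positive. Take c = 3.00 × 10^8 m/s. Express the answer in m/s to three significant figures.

β_A = 0.607, β_B = 0.430 (dividing each by c = 3.00 × 10^8 m/s).
Transform to A's frame with the inverse velocity-addition law: u' = (u − v)/(1 − uv/c²), taking u = β_B and v = β_A.
u' = (0.430 − 0.607) / (1 − (0.607)(0.430)) = -0.1767/0.7391 = -0.2390.
u' = -0.2390 × 3.00 × 10^8 m/s.

-7.17 × 10^7 m/s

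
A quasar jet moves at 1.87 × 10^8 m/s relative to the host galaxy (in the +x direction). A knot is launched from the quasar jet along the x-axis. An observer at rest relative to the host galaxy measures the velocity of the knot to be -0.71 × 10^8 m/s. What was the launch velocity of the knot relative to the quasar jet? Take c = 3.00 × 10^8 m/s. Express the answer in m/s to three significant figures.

-2.25 × 10^8 m/s

v = 0.623c, u = -0.237c.
Invert the composition law: u' = (u − v)/(1 − uv/c²).
u' = (-0.237 − 0.623) / (1 − (-0.237)(0.623)) = -0.8600/1.1475 = -0.7494.
u' = -0.7494 × 3.00 × 10^8 m/s.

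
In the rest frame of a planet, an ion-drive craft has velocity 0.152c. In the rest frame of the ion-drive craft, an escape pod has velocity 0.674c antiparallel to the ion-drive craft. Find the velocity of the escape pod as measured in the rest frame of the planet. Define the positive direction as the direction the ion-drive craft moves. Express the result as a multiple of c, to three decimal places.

With v = 0.152 and u' = -0.674 (in units of c),
u = (u' + v)/(1 + u'v/c²):
u = (-0.674 + 0.152) / (1 + (-0.674)·0.152) = -0.5220/0.8976 = -0.5816
(Galilean addition would give -0.522c.)

-0.582c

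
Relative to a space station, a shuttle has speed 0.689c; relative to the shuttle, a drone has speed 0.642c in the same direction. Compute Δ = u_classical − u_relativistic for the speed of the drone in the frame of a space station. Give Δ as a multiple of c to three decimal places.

Galilean: u_cl = 0.642 + 0.689 = 1.3310.
Relativistic: u_rel = (0.642 + 0.689) / (1 + 0.642·0.689) = 1.3310/1.4423 = 0.9228.
Δ = 1.3310 − 0.9228 = 0.4082.
(The classical prediction exceeds c; the relativistic result does not.)

Δ = 0.408c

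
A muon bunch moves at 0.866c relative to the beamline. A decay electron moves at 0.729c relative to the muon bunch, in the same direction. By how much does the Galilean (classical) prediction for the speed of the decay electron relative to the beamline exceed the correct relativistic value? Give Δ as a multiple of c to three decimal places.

Δ = 0.617c

Galilean: u_cl = 0.729 + 0.866 = 1.5950.
Relativistic: u_rel = (0.729 + 0.866) / (1 + 0.729·0.866) = 1.5950/1.6313 = 0.9777.
Δ = 1.5950 − 0.9777 = 0.6173.
(The classical prediction exceeds c; the relativistic result does not.)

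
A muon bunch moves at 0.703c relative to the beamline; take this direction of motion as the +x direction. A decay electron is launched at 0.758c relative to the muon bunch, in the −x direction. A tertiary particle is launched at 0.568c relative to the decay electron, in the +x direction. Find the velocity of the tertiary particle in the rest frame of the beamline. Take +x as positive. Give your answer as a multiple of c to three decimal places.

Apply u = (u' + v)/(1 + u'v/c²) successively, working outward toward the beamline.
Start: velocity of the muon bunch relative to the beamline = 0.7030c.
Compose with the decay electron (u' = -0.758 in the muon bunch frame): u_1 = (-0.758 + 0.703) / (1 + (-0.758)·0.703) = -0.0550/0.4671 = -0.1177.
Compose with the tertiary particle (u' = 0.568 in the decay electron frame): u_2 = (0.568 + (-0.118)) / (1 + 0.568·(-0.118)) = 0.4503/0.9331 = 0.4825.

+0.483c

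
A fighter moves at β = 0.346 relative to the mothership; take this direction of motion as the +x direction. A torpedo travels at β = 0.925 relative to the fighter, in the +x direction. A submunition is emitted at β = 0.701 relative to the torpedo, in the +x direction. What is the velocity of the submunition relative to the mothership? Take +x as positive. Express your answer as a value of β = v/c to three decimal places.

Apply u = (u' + v)/(1 + u'v/c²) successively, working outward toward the mothership.
Start: velocity of the fighter relative to the mothership = 0.3460c.
Compose with the torpedo (u' = 0.925 in the fighter frame): u_1 = (0.925 + 0.346) / (1 + 0.925·0.346) = 1.2710/1.3200 = 0.9628.
Compose with the submunition (u' = 0.701 in the torpedo frame): u_2 = (0.701 + 0.963) / (1 + 0.701·0.963) = 1.6638/1.6750 = 0.9934.

β = 0.993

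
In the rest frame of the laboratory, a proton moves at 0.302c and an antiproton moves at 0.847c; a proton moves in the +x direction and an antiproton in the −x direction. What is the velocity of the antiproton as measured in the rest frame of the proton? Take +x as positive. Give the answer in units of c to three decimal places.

-0.915c

β_A = 0.302, β_B = -0.847.
Transform to A's frame with the inverse velocity-addition law: u' = (u − v)/(1 − uv/c²), taking u = β_B and v = β_A.
u' = (-0.847 − 0.302) / (1 − (0.302)(-0.847)) = -1.1490/1.2558 = -0.9150.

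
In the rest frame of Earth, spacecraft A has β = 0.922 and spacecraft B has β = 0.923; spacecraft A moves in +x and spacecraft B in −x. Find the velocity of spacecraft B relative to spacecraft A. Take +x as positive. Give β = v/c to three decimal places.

β_A = 0.922, β_B = -0.923.
Transform to A's frame with the inverse velocity-addition law: u' = (u − v)/(1 − uv/c²), taking u = β_B and v = β_A.
u' = (-0.923 − 0.922) / (1 − (0.922)(-0.923)) = -1.8450/1.8510 = -0.9968.

β = -0.997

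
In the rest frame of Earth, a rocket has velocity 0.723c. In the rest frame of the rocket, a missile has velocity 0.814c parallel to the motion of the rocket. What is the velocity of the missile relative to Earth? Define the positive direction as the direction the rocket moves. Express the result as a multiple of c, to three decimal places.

With v = 0.723 and u' = 0.814 (in units of c),
u = (u' + v)/(1 + u'v/c²):
u = (0.814 + 0.723) / (1 + 0.814·0.723) = 1.5370/1.5885 = 0.9676

0.968c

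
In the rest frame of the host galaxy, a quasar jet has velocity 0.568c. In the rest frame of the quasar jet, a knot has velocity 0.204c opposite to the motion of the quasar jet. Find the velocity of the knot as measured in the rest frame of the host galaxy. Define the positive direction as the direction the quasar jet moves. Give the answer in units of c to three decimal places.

+0.412c

With v = 0.568 and u' = -0.204 (in units of c),
u = (u' + v)/(1 + u'v/c²):
u = (-0.204 + 0.568) / (1 + (-0.204)·0.568) = 0.3640/0.8841 = 0.4117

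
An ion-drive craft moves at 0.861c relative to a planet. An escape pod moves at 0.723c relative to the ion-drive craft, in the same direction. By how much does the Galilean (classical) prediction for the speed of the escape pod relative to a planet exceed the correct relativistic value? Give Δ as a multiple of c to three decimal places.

Δ = 0.608c

Galilean: u_cl = 0.723 + 0.861 = 1.5840.
Relativistic: u_rel = (0.723 + 0.861) / (1 + 0.723·0.861) = 1.5840/1.6225 = 0.9763.
Δ = 1.5840 − 0.9763 = 0.6077.
(The classical prediction exceeds c; the relativistic result does not.)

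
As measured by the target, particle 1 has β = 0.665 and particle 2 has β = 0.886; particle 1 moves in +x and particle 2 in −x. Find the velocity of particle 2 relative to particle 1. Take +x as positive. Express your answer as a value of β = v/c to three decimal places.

β = -0.976

β_A = 0.665, β_B = -0.886.
Transform to A's frame with the inverse velocity-addition law: u' = (u − v)/(1 − uv/c²), taking u = β_B and v = β_A.
u' = (-0.886 − 0.665) / (1 − (0.665)(-0.886)) = -1.5510/1.5892 = -0.9760.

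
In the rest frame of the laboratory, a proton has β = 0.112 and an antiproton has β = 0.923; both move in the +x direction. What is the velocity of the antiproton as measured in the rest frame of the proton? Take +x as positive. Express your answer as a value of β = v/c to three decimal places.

β_A = 0.112, β_B = 0.923.
Transform to A's frame with the inverse velocity-addition law: u' = (u − v)/(1 − uv/c²), taking u = β_B and v = β_A.
u' = (0.923 − 0.112) / (1 − (0.112)(0.923)) = 0.8110/0.8966 = 0.9045.

β = +0.905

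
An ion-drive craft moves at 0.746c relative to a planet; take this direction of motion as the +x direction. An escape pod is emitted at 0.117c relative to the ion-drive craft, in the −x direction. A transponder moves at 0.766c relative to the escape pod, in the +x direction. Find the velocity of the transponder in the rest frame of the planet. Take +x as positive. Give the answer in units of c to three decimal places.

Apply u = (u' + v)/(1 + u'v/c²) successively, working outward toward the planet.
Start: velocity of the ion-drive craft relative to the planet = 0.7460c.
Compose with the escape pod (u' = -0.117 in the ion-drive craft frame): u_1 = (-0.117 + 0.746) / (1 + (-0.117)·0.746) = 0.6290/0.9127 = 0.6892.
Compose with the transponder (u' = 0.766 in the escape pod frame): u_2 = (0.766 + 0.689) / (1 + 0.766·0.689) = 1.4552/1.5279 = 0.9524.

+0.952c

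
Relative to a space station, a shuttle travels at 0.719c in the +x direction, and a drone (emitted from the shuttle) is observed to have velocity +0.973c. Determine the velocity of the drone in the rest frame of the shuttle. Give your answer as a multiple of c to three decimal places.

+0.846c

Invert the composition law: u' = (u − v)/(1 − uv/c²).
u' = (0.973 − 0.719) / (1 − (0.973)(0.719)) = 0.2540/0.3004 = 0.8455.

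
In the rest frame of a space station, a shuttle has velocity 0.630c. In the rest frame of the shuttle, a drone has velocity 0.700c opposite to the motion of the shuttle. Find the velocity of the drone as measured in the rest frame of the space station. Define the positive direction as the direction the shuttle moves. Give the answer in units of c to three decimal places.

-0.125c

With v = 0.630 and u' = -0.700 (in units of c),
u = (u' + v)/(1 + u'v/c²):
u = (-0.700 + 0.630) / (1 + (-0.700)·0.630) = -0.0700/0.5590 = -0.1252
(Galilean addition would give -0.070c.)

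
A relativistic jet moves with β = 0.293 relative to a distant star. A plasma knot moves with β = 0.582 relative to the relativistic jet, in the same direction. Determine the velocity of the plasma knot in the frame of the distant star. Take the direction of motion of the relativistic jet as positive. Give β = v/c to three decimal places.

With v = 0.293 and u' = 0.582 (in units of c),
u = (u' + v)/(1 + u'v/c²):
u = (0.582 + 0.293) / (1 + 0.582·0.293) = 0.8750/1.1705 = 0.7475
(Galilean addition would give +0.875c.)

β = 0.748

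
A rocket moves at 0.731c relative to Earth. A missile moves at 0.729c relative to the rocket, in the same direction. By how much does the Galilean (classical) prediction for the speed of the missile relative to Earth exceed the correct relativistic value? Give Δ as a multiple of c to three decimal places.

Galilean: u_cl = 0.729 + 0.731 = 1.4600.
Relativistic: u_rel = (0.729 + 0.731) / (1 + 0.729·0.731) = 1.4600/1.5329 = 0.9524.
Δ = 1.4600 − 0.9524 = 0.5076.
(The classical prediction exceeds c; the relativistic result does not.)

Δ = 0.508c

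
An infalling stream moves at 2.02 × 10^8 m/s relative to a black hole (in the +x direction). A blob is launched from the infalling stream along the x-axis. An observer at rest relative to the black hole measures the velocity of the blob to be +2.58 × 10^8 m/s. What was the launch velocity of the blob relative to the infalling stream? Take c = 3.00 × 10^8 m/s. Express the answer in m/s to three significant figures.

v = 0.673c, u = 0.860c.
Invert the composition law: u' = (u − v)/(1 − uv/c²).
u' = (0.860 − 0.673) / (1 − (0.860)(0.673)) = 0.1867/0.4209 = 0.4435.
u' = 0.4435 × 3.00 × 10^8 m/s.

+1.33 × 10^8 m/s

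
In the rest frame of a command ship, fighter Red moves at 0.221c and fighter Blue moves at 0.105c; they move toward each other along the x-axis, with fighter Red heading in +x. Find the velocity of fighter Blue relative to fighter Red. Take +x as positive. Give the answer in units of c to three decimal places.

-0.319c

β_A = 0.221, β_B = -0.105.
Transform to A's frame with the inverse velocity-addition law: u' = (u − v)/(1 − uv/c²), taking u = β_B and v = β_A.
u' = (-0.105 − 0.221) / (1 − (0.221)(-0.105)) = -0.3260/1.0232 = -0.3186.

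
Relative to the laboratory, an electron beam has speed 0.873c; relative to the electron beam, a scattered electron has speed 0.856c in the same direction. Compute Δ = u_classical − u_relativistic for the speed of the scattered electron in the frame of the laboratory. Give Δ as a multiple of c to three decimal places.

Δ = 0.739c

Galilean: u_cl = 0.856 + 0.873 = 1.7290.
Relativistic: u_rel = (0.856 + 0.873) / (1 + 0.856·0.873) = 1.7290/1.7473 = 0.9895.
Δ = 1.7290 − 0.9895 = 0.7395.
(The classical prediction exceeds c; the relativistic result does not.)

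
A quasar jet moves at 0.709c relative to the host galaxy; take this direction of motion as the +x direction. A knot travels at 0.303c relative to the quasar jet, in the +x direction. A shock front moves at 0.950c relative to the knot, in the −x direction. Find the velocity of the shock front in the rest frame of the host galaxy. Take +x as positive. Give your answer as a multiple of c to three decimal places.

Apply u = (u' + v)/(1 + u'v/c²) successively, working outward toward the host galaxy.
Start: velocity of the quasar jet relative to the host galaxy = 0.7090c.
Compose with the knot (u' = 0.303 in the quasar jet frame): u_1 = (0.303 + 0.709) / (1 + 0.303·0.709) = 1.0120/1.2148 = 0.8330.
Compose with the shock front (u' = -0.950 in the knot frame): u_2 = (-0.950 + 0.833) / (1 + (-0.950)·0.833) = -0.1170/0.2086 = -0.5607.

-0.561c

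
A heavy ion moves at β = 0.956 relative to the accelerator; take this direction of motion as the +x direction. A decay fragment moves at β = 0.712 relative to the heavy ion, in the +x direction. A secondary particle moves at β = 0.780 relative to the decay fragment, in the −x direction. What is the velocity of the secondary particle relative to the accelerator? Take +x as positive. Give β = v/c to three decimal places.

Apply u = (u' + v)/(1 + u'v/c²) successively, working outward toward the accelerator.
Start: velocity of the heavy ion relative to the accelerator = 0.9560c.
Compose with the decay fragment (u' = 0.712 in the heavy ion frame): u_1 = (0.712 + 0.956) / (1 + 0.712·0.956) = 1.6680/1.6807 = 0.9925.
Compose with the secondary particle (u' = -0.780 in the decay fragment frame): u_2 = (-0.780 + 0.992) / (1 + (-0.780)·0.992) = 0.2125/0.2259 = 0.9406.

β = +0.941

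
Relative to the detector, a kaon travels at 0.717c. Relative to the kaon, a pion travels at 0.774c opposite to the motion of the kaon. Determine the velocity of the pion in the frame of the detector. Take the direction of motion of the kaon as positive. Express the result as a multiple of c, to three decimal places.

-0.128c

With v = 0.717 and u' = -0.774 (in units of c),
u = (u' + v)/(1 + u'v/c²):
u = (-0.774 + 0.717) / (1 + (-0.774)·0.717) = -0.0570/0.4450 = -0.1281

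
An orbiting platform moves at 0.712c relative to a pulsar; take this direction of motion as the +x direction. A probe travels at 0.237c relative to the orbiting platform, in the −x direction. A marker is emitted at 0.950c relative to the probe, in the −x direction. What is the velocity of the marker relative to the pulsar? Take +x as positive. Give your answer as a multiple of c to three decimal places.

Apply u = (u' + v)/(1 + u'v/c²) successively, working outward toward the pulsar.
Start: velocity of the orbiting platform relative to the pulsar = 0.7120c.
Compose with the probe (u' = -0.237 in the orbiting platform frame): u_1 = (-0.237 + 0.712) / (1 + (-0.237)·0.712) = 0.4750/0.8313 = 0.5714.
Compose with the marker (u' = -0.950 in the probe frame): u_2 = (-0.950 + 0.571) / (1 + (-0.950)·0.571) = -0.3786/0.4571 = -0.8281.

-0.828c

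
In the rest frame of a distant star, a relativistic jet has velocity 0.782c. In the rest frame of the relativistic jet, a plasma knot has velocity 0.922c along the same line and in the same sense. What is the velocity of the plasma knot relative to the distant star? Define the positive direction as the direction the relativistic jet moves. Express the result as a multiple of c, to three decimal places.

With v = 0.782 and u' = 0.922 (in units of c),
u = (u' + v)/(1 + u'v/c²):
u = (0.922 + 0.782) / (1 + 0.922·0.782) = 1.7040/1.7210 = 0.9901

0.990c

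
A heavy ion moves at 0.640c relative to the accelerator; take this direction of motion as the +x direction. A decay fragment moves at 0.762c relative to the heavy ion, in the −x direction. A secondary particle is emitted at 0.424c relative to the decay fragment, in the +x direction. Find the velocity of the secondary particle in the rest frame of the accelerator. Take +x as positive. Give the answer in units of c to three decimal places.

Apply u = (u' + v)/(1 + u'v/c²) successively, working outward toward the accelerator.
Start: velocity of the heavy ion relative to the accelerator = 0.6400c.
Compose with the decay fragment (u' = -0.762 in the heavy ion frame): u_1 = (-0.762 + 0.640) / (1 + (-0.762)·0.640) = -0.1220/0.5123 = -0.2381.
Compose with the secondary particle (u' = 0.424 in the decay fragment frame): u_2 = (0.424 + (-0.238)) / (1 + 0.424·(-0.238)) = 0.1859/0.8990 = 0.2067.

+0.207c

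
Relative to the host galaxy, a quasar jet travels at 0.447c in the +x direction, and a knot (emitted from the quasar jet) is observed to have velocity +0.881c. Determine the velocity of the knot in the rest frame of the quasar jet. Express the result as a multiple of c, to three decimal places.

Invert the composition law: u' = (u − v)/(1 − uv/c²).
u' = (0.881 − 0.447) / (1 − (0.881)(0.447)) = 0.4340/0.6062 = 0.7159.

+0.716c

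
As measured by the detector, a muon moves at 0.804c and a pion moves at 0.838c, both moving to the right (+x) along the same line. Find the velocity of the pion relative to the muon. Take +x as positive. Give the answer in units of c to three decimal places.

+0.104c

β_A = 0.804, β_B = 0.838.
Transform to A's frame with the inverse velocity-addition law: u' = (u − v)/(1 − uv/c²), taking u = β_B and v = β_A.
u' = (0.838 − 0.804) / (1 − (0.804)(0.838)) = 0.0340/0.3262 = 0.1042.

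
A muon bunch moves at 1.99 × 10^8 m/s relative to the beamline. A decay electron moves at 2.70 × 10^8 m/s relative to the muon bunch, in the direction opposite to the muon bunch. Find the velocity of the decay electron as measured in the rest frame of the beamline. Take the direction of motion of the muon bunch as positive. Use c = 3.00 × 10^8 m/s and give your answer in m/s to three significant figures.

In units of c (dividing by 3.00 × 10^8 m/s): v = 0.663, u' = -0.900.
u = (u' + v)/(1 + u'v/c²):
u = (-0.900 + 0.663) / (1 + (-0.900)·0.663) = -0.2367/0.4030 = -0.5873
(Galilean addition would give -0.237c.)
Converting back: u = -0.5873 × 3.00 × 10^8 m/s.

-1.76 × 10^8 m/s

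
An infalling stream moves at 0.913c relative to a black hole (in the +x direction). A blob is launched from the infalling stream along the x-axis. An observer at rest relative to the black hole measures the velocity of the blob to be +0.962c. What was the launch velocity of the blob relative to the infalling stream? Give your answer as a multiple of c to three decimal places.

+0.403c

Invert the composition law: u' = (u − v)/(1 − uv/c²).
u' = (0.962 − 0.913) / (1 − (0.962)(0.913)) = 0.0490/0.1217 = 0.4026.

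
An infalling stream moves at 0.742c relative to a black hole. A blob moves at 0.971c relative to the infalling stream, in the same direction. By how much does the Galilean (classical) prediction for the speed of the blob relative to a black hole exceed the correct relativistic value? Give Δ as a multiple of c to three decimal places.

Galilean: u_cl = 0.971 + 0.742 = 1.7130.
Relativistic: u_rel = (0.971 + 0.742) / (1 + 0.971·0.742) = 1.7130/1.7205 = 0.9957.
Δ = 1.7130 − 0.9957 = 0.7173.
(The classical prediction exceeds c; the relativistic result does not.)

Δ = 0.717c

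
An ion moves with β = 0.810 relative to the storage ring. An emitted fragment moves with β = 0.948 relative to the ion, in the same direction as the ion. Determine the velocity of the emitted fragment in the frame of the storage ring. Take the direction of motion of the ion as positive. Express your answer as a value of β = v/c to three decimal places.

β = 0.994

With v = 0.810 and u' = 0.948 (in units of c),
u = (u' + v)/(1 + u'v/c²):
u = (0.948 + 0.810) / (1 + 0.948·0.810) = 1.7580/1.7679 = 0.9944
(Galilean addition would give +1.758c, exceeding c.)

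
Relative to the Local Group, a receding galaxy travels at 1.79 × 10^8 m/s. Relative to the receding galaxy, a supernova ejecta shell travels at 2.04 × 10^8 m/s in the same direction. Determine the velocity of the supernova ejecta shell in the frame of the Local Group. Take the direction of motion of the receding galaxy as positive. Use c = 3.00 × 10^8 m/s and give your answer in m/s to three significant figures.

2.72 × 10^8 m/s

In units of c (dividing by 3.00 × 10^8 m/s): v = 0.597, u' = 0.680.
u = (u' + v)/(1 + u'v/c²):
u = (0.680 + 0.597) / (1 + 0.680·0.597) = 1.2767/1.4057 = 0.9082
(Galilean addition would give +1.277c, exceeding c.)
Converting back: u = 0.9082 × 3.00 × 10^8 m/s.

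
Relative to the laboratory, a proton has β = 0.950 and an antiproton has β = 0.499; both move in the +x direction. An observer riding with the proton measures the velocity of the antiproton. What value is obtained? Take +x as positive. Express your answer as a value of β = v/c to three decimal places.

β_A = 0.950, β_B = 0.499.
Transform to A's frame with the inverse velocity-addition law: u' = (u − v)/(1 − uv/c²), taking u = β_B and v = β_A.
u' = (0.499 − 0.950) / (1 − (0.950)(0.499)) = -0.4510/0.5260 = -0.8575.

β = -0.857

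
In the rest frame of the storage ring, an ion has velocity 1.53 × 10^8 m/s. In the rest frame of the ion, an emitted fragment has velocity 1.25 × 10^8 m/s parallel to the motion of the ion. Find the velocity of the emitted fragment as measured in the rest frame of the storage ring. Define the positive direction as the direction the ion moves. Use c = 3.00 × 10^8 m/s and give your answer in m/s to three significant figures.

2.29 × 10^8 m/s

In units of c (dividing by 3.00 × 10^8 m/s): v = 0.510, u' = 0.417.
u = (u' + v)/(1 + u'v/c²):
u = (0.417 + 0.510) / (1 + 0.417·0.510) = 0.9267/1.2125 = 0.7643
Converting back: u = 0.7643 × 3.00 × 10^8 m/s.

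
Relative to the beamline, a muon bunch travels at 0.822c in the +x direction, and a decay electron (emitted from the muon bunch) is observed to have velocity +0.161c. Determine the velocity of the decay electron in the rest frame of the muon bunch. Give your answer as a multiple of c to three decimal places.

Invert the composition law: u' = (u − v)/(1 − uv/c²).
u' = (0.161 − 0.822) / (1 − (0.161)(0.822)) = -0.6610/0.8677 = -0.7618.

-0.762c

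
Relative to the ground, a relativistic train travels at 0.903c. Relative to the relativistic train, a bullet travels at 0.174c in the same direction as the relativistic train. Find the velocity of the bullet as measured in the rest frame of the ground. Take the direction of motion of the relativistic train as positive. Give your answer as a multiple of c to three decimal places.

0.931c

With v = 0.903 and u' = 0.174 (in units of c),
u = (u' + v)/(1 + u'v/c²):
u = (0.174 + 0.903) / (1 + 0.174·0.903) = 1.0770/1.1571 = 0.9308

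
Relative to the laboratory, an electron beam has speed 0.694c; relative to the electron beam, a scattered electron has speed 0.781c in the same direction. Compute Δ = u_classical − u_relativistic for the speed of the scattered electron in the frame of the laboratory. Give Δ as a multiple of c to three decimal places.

Galilean: u_cl = 0.781 + 0.694 = 1.4750.
Relativistic: u_rel = (0.781 + 0.694) / (1 + 0.781·0.694) = 1.4750/1.5420 = 0.9565.
Δ = 1.4750 − 0.9565 = 0.5185.
(The classical prediction exceeds c; the relativistic result does not.)

Δ = 0.518c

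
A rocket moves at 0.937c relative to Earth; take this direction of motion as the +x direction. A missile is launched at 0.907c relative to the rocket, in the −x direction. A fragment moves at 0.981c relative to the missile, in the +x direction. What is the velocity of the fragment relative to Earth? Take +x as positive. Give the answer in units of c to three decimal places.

+0.987c

Apply u = (u' + v)/(1 + u'v/c²) successively, working outward toward Earth.
Start: velocity of the rocket relative to Earth = 0.9370c.
Compose with the missile (u' = -0.907 in the rocket frame): u_1 = (-0.907 + 0.937) / (1 + (-0.907)·0.937) = 0.0300/0.1501 = 0.1998.
Compose with the fragment (u' = 0.981 in the missile frame): u_2 = (0.981 + 0.200) / (1 + 0.981·0.200) = 1.1808/1.1960 = 0.9873.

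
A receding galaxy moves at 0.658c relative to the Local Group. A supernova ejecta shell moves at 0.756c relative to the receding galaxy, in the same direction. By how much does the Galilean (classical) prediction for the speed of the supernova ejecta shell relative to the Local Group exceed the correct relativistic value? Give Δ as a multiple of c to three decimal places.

Galilean: u_cl = 0.756 + 0.658 = 1.4140.
Relativistic: u_rel = (0.756 + 0.658) / (1 + 0.756·0.658) = 1.4140/1.4974 = 0.9443.
Δ = 1.4140 − 0.9443 = 0.4697.
(The classical prediction exceeds c; the relativistic result does not.)

Δ = 0.470c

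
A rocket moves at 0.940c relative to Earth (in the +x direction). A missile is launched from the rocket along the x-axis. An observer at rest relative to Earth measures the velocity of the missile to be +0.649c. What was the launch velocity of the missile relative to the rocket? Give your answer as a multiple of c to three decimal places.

Invert the composition law: u' = (u − v)/(1 − uv/c²).
u' = (0.649 − 0.940) / (1 − (0.649)(0.940)) = -0.2910/0.3899 = -0.7463.

-0.746c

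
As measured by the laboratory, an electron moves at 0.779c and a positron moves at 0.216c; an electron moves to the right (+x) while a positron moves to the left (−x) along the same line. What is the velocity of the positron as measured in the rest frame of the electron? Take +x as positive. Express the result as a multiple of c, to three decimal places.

-0.852c

β_A = 0.779, β_B = -0.216.
Transform to A's frame with the inverse velocity-addition law: u' = (u − v)/(1 − uv/c²), taking u = β_B and v = β_A.
u' = (-0.216 − 0.779) / (1 − (0.779)(-0.216)) = -0.9950/1.1683 = -0.8517.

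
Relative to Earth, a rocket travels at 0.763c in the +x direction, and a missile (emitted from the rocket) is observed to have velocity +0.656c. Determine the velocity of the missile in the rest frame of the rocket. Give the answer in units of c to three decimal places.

-0.214c

Invert the composition law: u' = (u − v)/(1 − uv/c²).
u' = (0.656 − 0.763) / (1 − (0.656)(0.763)) = -0.1070/0.4995 = -0.2142.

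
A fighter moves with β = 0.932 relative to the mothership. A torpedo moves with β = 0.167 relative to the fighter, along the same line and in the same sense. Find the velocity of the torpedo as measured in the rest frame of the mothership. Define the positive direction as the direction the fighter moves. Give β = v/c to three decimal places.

β = 0.951

With v = 0.932 and u' = 0.167 (in units of c),
u = (u' + v)/(1 + u'v/c²):
u = (0.167 + 0.932) / (1 + 0.167·0.932) = 1.0990/1.1556 = 0.9510
(Galilean addition would give +1.099c, exceeding c.)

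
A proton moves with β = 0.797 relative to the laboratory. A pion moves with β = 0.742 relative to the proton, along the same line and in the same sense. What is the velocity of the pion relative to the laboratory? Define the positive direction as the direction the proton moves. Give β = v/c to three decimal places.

β = 0.967

With v = 0.797 and u' = 0.742 (in units of c),
u = (u' + v)/(1 + u'v/c²):
u = (0.742 + 0.797) / (1 + 0.742·0.797) = 1.5390/1.5914 = 0.9671
(Galilean addition would give +1.539c, exceeding c.)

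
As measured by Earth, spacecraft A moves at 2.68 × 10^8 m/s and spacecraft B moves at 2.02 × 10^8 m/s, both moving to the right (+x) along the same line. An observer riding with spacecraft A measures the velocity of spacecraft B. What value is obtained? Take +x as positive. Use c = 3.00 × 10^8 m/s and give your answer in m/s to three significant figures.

-1.66 × 10^8 m/s

β_A = 0.893, β_B = 0.673 (dividing each by c = 3.00 × 10^8 m/s).
Transform to A's frame with the inverse velocity-addition law: u' = (u − v)/(1 − uv/c²), taking u = β_B and v = β_A.
u' = (0.673 − 0.893) / (1 − (0.893)(0.673)) = -0.2200/0.3985 = -0.5521.
u' = -0.5521 × 3.00 × 10^8 m/s.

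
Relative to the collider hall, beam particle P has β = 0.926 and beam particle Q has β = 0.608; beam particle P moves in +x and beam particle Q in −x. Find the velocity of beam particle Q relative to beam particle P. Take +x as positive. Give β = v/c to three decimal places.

β_A = 0.926, β_B = -0.608.
Transform to A's frame with the inverse velocity-addition law: u' = (u − v)/(1 − uv/c²), taking u = β_B and v = β_A.
u' = (-0.608 − 0.926) / (1 − (0.926)(-0.608)) = -1.5340/1.5630 = -0.9814.

β = -0.981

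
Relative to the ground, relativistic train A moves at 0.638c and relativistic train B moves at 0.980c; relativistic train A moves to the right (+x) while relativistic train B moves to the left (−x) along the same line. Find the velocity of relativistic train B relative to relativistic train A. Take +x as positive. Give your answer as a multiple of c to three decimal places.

-0.996c

β_A = 0.638, β_B = -0.980.
Transform to A's frame with the inverse velocity-addition law: u' = (u − v)/(1 − uv/c²), taking u = β_B and v = β_A.
u' = (-0.980 − 0.638) / (1 − (0.638)(-0.980)) = -1.6180/1.6252 = -0.9955.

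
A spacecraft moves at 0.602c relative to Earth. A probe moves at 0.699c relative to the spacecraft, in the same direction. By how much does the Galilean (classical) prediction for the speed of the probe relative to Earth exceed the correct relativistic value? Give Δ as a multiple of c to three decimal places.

Galilean: u_cl = 0.699 + 0.602 = 1.3010.
Relativistic: u_rel = (0.699 + 0.602) / (1 + 0.699·0.602) = 1.3010/1.4208 = 0.9157.
Δ = 1.3010 − 0.9157 = 0.3853.
(The classical prediction exceeds c; the relativistic result does not.)

Δ = 0.385c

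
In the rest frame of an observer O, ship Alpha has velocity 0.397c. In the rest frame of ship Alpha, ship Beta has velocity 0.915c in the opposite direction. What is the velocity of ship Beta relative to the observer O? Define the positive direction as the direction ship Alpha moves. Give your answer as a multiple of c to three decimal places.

-0.814c

With v = 0.397 and u' = -0.915 (in units of c),
u = (u' + v)/(1 + u'v/c²):
u = (-0.915 + 0.397) / (1 + (-0.915)·0.397) = -0.5180/0.6367 = -0.8135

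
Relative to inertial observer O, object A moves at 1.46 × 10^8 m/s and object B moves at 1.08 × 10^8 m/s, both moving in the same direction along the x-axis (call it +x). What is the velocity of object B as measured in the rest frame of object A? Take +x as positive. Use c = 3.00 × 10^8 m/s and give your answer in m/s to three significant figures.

β_A = 0.487, β_B = 0.360 (dividing each by c = 3.00 × 10^8 m/s).
Transform to A's frame with the inverse velocity-addition law: u' = (u − v)/(1 − uv/c²), taking u = β_B and v = β_A.
u' = (0.360 − 0.487) / (1 − (0.487)(0.360)) = -0.1267/0.8248 = -0.1536.
u' = -0.1536 × 3.00 × 10^8 m/s.

-4.61 × 10^7 m/s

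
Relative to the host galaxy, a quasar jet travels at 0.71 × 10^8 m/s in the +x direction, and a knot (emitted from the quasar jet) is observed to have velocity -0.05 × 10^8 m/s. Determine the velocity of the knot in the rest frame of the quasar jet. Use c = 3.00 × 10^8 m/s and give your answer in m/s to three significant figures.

v = 0.237c, u = -0.017c.
Invert the composition law: u' = (u − v)/(1 − uv/c²).
u' = (-0.017 − 0.237) / (1 − (-0.017)(0.237)) = -0.2533/1.0039 = -0.2523.
u' = -0.2523 × 3.00 × 10^8 m/s.

-7.57 × 10^7 m/s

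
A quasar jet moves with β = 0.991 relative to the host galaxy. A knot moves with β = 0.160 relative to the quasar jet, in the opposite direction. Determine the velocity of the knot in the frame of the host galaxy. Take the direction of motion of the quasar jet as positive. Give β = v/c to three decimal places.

β = +0.988

With v = 0.991 and u' = -0.160 (in units of c),
u = (u' + v)/(1 + u'v/c²):
u = (-0.160 + 0.991) / (1 + (-0.160)·0.991) = 0.8310/0.8414 = 0.9876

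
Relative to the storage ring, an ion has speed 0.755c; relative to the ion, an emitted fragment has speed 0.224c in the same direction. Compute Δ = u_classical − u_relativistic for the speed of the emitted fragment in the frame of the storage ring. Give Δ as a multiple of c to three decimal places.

Galilean: u_cl = 0.224 + 0.755 = 0.9790.
Relativistic: u_rel = (0.224 + 0.755) / (1 + 0.224·0.755) = 0.9790/1.1691 = 0.8374.
Δ = 0.9790 − 0.8374 = 0.1416.

Δ = 0.142c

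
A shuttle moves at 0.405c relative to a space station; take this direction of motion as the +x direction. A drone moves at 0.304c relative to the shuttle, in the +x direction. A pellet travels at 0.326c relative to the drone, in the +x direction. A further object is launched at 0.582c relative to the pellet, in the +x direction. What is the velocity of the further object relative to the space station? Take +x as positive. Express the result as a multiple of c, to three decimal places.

Apply u = (u' + v)/(1 + u'v/c²) successively, working outward toward the space station.
Start: velocity of the shuttle relative to the space station = 0.4050c.
Compose with the drone (u' = 0.304 in the shuttle frame): u_1 = (0.304 + 0.405) / (1 + 0.304·0.405) = 0.7090/1.1231 = 0.6313.
Compose with the pellet (u' = 0.326 in the drone frame): u_2 = (0.326 + 0.631) / (1 + 0.326·0.631) = 0.9573/1.2058 = 0.7939.
Compose with the further object (u' = 0.582 in the pellet frame): u_3 = (0.582 + 0.794) / (1 + 0.582·0.794) = 1.3759/1.4620 = 0.9411.

0.941c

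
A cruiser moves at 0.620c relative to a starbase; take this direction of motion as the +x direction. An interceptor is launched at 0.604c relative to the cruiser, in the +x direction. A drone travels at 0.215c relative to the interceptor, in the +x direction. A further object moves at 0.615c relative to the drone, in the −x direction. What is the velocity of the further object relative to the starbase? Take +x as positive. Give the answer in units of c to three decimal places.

Apply u = (u' + v)/(1 + u'v/c²) successively, working outward toward the starbase.
Start: velocity of the cruiser relative to the starbase = 0.6200c.
Compose with the interceptor (u' = 0.604 in the cruiser frame): u_1 = (0.604 + 0.620) / (1 + 0.604·0.620) = 1.2240/1.3745 = 0.8905.
Compose with the drone (u' = 0.215 in the interceptor frame): u_2 = (0.215 + 0.891) / (1 + 0.215·0.891) = 1.1055/1.1915 = 0.9279.
Compose with the further object (u' = -0.615 in the drone frame): u_3 = (-0.615 + 0.928) / (1 + (-0.615)·0.928) = 0.3129/0.4294 = 0.7287.

+0.729c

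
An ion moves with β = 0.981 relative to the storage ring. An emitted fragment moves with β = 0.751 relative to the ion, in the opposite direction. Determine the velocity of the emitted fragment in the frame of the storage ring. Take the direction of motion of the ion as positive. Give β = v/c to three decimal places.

With v = 0.981 and u' = -0.751 (in units of c),
u = (u' + v)/(1 + u'v/c²):
u = (-0.751 + 0.981) / (1 + (-0.751)·0.981) = 0.2300/0.2633 = 0.8736

β = +0.874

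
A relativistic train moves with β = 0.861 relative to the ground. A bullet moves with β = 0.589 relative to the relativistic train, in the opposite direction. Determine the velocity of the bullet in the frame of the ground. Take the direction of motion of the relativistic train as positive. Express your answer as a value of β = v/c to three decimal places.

β = +0.552

With v = 0.861 and u' = -0.589 (in units of c),
u = (u' + v)/(1 + u'v/c²):
u = (-0.589 + 0.861) / (1 + (-0.589)·0.861) = 0.2720/0.4929 = 0.5519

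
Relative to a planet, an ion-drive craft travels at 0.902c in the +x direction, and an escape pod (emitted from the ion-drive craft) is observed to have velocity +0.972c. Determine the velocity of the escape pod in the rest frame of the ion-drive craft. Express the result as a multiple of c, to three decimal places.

Invert the composition law: u' = (u − v)/(1 − uv/c²).
u' = (0.972 − 0.902) / (1 − (0.972)(0.902)) = 0.0700/0.1233 = 0.5679.

+0.568c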